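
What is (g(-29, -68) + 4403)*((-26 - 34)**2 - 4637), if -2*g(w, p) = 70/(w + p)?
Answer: -442929662/97 ≈ -4.5663e+6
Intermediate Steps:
g(w, p) = -35/(p + w) (g(w, p) = -35/(w + p) = -35/(p + w))
(g(-29, -68) + 4403)*((-26 - 34)**2 - 4637) = (-35/(-68 - 29) + 4403)*((-26 - 34)**2 - 4637) = (-35/(-97) + 4403)*((-60)**2 - 4637) = (-35*(-1/97) + 4403)*(3600 - 4637) = (35/97 + 4403)*(-1037) = (427126/97)*(-1037) = -442929662/97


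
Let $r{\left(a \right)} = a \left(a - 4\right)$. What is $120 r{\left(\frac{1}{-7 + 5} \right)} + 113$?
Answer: $383$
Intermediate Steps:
$r{\left(a \right)} = a \left(-4 + a\right)$
$120 r{\left(\frac{1}{-7 + 5} \right)} + 113 = 120 \frac{-4 + \frac{1}{-7 + 5}}{-7 + 5} + 113 = 120 \frac{-4 + \frac{1}{-2}}{-2} + 113 = 120 \left(- \frac{-4 - \frac{1}{2}}{2}\right) + 113 = 120 \left(\left(- \frac{1}{2}\right) \left(- \frac{9}{2}\right)\right) + 113 = 120 \cdot \frac{9}{4} + 113 = 270 + 113 = 383$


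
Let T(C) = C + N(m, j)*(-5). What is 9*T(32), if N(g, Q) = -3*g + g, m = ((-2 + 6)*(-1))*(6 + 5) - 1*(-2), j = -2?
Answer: -3492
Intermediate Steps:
m = -42 (m = (4*(-1))*11 + 2 = -4*11 + 2 = -44 + 2 = -42)
N(g, Q) = -2*g
T(C) = -420 + C (T(C) = C - 2*(-42)*(-5) = C + 84*(-5) = C - 420 = -420 + C)
9*T(32) = 9*(-420 + 32) = 9*(-388) = -3492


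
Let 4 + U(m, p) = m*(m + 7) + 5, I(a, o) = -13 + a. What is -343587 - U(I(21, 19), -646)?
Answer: -343708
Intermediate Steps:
U(m, p) = 1 + m*(7 + m) (U(m, p) = -4 + (m*(m + 7) + 5) = -4 + (m*(7 + m) + 5) = -4 + (5 + m*(7 + m)) = 1 + m*(7 + m))
-343587 - U(I(21, 19), -646) = -343587 - (1 + (-13 + 21)**2 + 7*(-13 + 21)) = -343587 - (1 + 8**2 + 7*8) = -343587 - (1 + 64 + 56) = -343587 - 1*121 = -343587 - 121 = -343708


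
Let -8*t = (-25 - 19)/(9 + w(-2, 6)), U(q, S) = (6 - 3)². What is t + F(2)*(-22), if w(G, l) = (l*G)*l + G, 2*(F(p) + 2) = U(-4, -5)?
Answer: -7161/130 ≈ -55.085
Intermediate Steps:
U(q, S) = 9 (U(q, S) = 3² = 9)
F(p) = 5/2 (F(p) = -2 + (½)*9 = -2 + 9/2 = 5/2)
w(G, l) = G + G*l² (w(G, l) = (G*l)*l + G = G*l² + G = G + G*l²)
t = -11/130 (t = -(-25 - 19)/(8*(9 - 2*(1 + 6²))) = -(-11)/(2*(9 - 2*(1 + 36))) = -(-11)/(2*(9 - 2*37)) = -(-11)/(2*(9 - 74)) = -(-11)/(2*(-65)) = -(-11)*(-1)/(2*65) = -⅛*44/65 = -11/130 ≈ -0.084615)
t + F(2)*(-22) = -11/130 + (5/2)*(-22) = -11/130 - 55 = -7161/130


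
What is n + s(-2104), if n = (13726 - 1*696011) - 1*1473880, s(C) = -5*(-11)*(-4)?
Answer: -2156385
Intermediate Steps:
s(C) = -220 (s(C) = 55*(-4) = -220)
n = -2156165 (n = (13726 - 696011) - 1473880 = -682285 - 1473880 = -2156165)
n + s(-2104) = -2156165 - 220 = -2156385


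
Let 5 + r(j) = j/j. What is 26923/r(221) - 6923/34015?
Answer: -915813537/136060 ≈ -6731.0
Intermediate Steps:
r(j) = -4 (r(j) = -5 + j/j = -5 + 1 = -4)
26923/r(221) - 6923/34015 = 26923/(-4) - 6923/34015 = 26923*(-¼) - 6923*1/34015 = -26923/4 - 6923/34015 = -915813537/136060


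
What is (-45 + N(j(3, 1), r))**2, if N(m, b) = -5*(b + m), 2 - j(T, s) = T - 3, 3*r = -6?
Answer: 2025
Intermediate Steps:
r = -2 (r = (1/3)*(-6) = -2)
j(T, s) = 5 - T (j(T, s) = 2 - (T - 3) = 2 - (-3 + T) = 2 + (3 - T) = 5 - T)
N(m, b) = -5*b - 5*m
(-45 + N(j(3, 1), r))**2 = (-45 + (-5*(-2) - 5*(5 - 1*3)))**2 = (-45 + (10 - 5*(5 - 3)))**2 = (-45 + (10 - 5*2))**2 = (-45 + (10 - 10))**2 = (-45 + 0)**2 = (-45)**2 = 2025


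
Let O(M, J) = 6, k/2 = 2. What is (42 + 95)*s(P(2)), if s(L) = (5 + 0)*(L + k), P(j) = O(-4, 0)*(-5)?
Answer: -17810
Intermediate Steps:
k = 4 (k = 2*2 = 4)
P(j) = -30 (P(j) = 6*(-5) = -30)
s(L) = 20 + 5*L (s(L) = (5 + 0)*(L + 4) = 5*(4 + L) = 20 + 5*L)
(42 + 95)*s(P(2)) = (42 + 95)*(20 + 5*(-30)) = 137*(20 - 150) = 137*(-130) = -17810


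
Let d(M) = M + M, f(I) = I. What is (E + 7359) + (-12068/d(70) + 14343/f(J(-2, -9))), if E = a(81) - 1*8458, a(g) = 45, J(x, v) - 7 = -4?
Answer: 18204/5 ≈ 3640.8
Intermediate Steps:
J(x, v) = 3 (J(x, v) = 7 - 4 = 3)
d(M) = 2*M
E = -8413 (E = 45 - 1*8458 = 45 - 8458 = -8413)
(E + 7359) + (-12068/d(70) + 14343/f(J(-2, -9))) = (-8413 + 7359) + (-12068/(2*70) + 14343/3) = -1054 + (-12068/140 + 14343*(⅓)) = -1054 + (-12068*1/140 + 4781) = -1054 + (-431/5 + 4781) = -1054 + 23474/5 = 18204/5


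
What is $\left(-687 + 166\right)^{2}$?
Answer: $271441$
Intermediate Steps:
$\left(-687 + 166\right)^{2} = \left(-521\right)^{2} = 271441$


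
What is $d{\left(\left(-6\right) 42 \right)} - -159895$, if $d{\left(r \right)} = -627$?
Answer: $159268$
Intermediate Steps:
$d{\left(\left(-6\right) 42 \right)} - -159895 = -627 - -159895 = -627 + 159895 = 159268$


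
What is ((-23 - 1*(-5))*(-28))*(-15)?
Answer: -7560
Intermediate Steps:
((-23 - 1*(-5))*(-28))*(-15) = ((-23 + 5)*(-28))*(-15) = -18*(-28)*(-15) = 504*(-15) = -7560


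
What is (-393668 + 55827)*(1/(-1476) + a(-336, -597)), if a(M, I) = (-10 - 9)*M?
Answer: -3183402431503/1476 ≈ -2.1568e+9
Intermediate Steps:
a(M, I) = -19*M
(-393668 + 55827)*(1/(-1476) + a(-336, -597)) = (-393668 + 55827)*(1/(-1476) - 19*(-336)) = -337841*(-1/1476 + 6384) = -337841*9422783/1476 = -3183402431503/1476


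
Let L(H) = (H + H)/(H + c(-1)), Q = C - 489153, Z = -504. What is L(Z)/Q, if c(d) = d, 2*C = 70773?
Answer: -224/50922685 ≈ -4.3988e-6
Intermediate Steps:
C = 70773/2 (C = (1/2)*70773 = 70773/2 ≈ 35387.)
Q = -907533/2 (Q = 70773/2 - 489153 = -907533/2 ≈ -4.5377e+5)
L(H) = 2*H/(-1 + H) (L(H) = (H + H)/(H - 1) = (2*H)/(-1 + H) = 2*H/(-1 + H))
L(Z)/Q = (2*(-504)/(-1 - 504))/(-907533/2) = (2*(-504)/(-505))*(-2/907533) = (2*(-504)*(-1/505))*(-2/907533) = (1008/505)*(-2/907533) = -224/50922685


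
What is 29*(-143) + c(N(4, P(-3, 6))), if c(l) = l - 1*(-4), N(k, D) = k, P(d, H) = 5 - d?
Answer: -4139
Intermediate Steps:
c(l) = 4 + l (c(l) = l + 4 = 4 + l)
29*(-143) + c(N(4, P(-3, 6))) = 29*(-143) + (4 + 4) = -4147 + 8 = -4139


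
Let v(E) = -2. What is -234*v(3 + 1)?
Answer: 468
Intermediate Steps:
-234*v(3 + 1) = -234*(-2) = 468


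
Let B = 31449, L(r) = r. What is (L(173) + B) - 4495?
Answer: 27127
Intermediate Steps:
(L(173) + B) - 4495 = (173 + 31449) - 4495 = 31622 - 4495 = 27127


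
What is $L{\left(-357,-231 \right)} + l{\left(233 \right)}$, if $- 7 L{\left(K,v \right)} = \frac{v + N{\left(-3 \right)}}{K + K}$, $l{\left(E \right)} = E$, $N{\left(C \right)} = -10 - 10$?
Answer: $\frac{1164283}{4998} \approx 232.95$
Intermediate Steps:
$N{\left(C \right)} = -20$ ($N{\left(C \right)} = -10 - 10 = -20$)
$L{\left(K,v \right)} = - \frac{-20 + v}{14 K}$ ($L{\left(K,v \right)} = - \frac{\left(v - 20\right) \frac{1}{K + K}}{7} = - \frac{\left(-20 + v\right) \frac{1}{2 K}}{7} = - \frac{\frac{1}{2} \frac{1}{K} \left(-20 + v\right)}{7} = - \frac{-20 + v}{14 K}$)
$L{\left(-357,-231 \right)} + l{\left(233 \right)} = \frac{20 - -231}{14 \left(-357\right)} + 233 = \frac{1}{14} \left(- \frac{1}{357}\right) \left(20 + 231\right) + 233 = \frac{1}{14} \left(- \frac{1}{357}\right) 251 + 233 = - \frac{251}{4998} + 233 = \frac{1164283}{4998}$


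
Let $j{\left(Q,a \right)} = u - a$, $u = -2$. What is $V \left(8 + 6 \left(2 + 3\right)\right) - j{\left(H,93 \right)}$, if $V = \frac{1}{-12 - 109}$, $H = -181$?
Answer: $\frac{11457}{121} \approx 94.686$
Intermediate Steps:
$V = - \frac{1}{121}$ ($V = \frac{1}{-121} = - \frac{1}{121} \approx -0.0082645$)
$j{\left(Q,a \right)} = -2 - a$
$V \left(8 + 6 \left(2 + 3\right)\right) - j{\left(H,93 \right)} = - \frac{8 + 6 \left(2 + 3\right)}{121} - \left(-2 - 93\right) = - \frac{8 + 6 \cdot 5}{121} - \left(-2 - 93\right) = - \frac{8 + 30}{121} - -95 = \left(- \frac{1}{121}\right) 38 + 95 = - \frac{38}{121} + 95 = \frac{11457}{121}$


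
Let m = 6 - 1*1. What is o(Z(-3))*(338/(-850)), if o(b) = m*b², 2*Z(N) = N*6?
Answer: -13689/85 ≈ -161.05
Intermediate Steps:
Z(N) = 3*N (Z(N) = (N*6)/2 = (6*N)/2 = 3*N)
m = 5 (m = 6 - 1 = 5)
o(b) = 5*b²
o(Z(-3))*(338/(-850)) = (5*(3*(-3))²)*(338/(-850)) = (5*(-9)²)*(338*(-1/850)) = (5*81)*(-169/425) = 405*(-169/425) = -13689/85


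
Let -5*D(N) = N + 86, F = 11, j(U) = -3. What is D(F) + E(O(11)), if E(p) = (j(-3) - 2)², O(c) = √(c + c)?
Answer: 28/5 ≈ 5.6000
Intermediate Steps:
O(c) = √2*√c (O(c) = √(2*c) = √2*√c)
E(p) = 25 (E(p) = (-3 - 2)² = (-5)² = 25)
D(N) = -86/5 - N/5 (D(N) = -(N + 86)/5 = -(86 + N)/5 = -86/5 - N/5)
D(F) + E(O(11)) = (-86/5 - ⅕*11) + 25 = (-86/5 - 11/5) + 25 = -97/5 + 25 = 28/5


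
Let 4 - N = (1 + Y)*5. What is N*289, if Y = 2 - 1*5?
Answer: 4046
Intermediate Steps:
Y = -3 (Y = 2 - 5 = -3)
N = 14 (N = 4 - (1 - 3)*5 = 4 - (-2)*5 = 4 - 1*(-10) = 4 + 10 = 14)
N*289 = 14*289 = 4046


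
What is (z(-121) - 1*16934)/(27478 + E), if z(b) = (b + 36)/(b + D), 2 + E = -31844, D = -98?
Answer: 3708461/956592 ≈ 3.8767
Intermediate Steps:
E = -31846 (E = -2 - 31844 = -31846)
z(b) = (36 + b)/(-98 + b) (z(b) = (b + 36)/(b - 98) = (36 + b)/(-98 + b))
(z(-121) - 1*16934)/(27478 + E) = ((36 - 121)/(-98 - 121) - 1*16934)/(27478 - 31846) = (-85/(-219) - 16934)/(-4368) = (-1/219*(-85) - 16934)*(-1/4368) = (85/219 - 16934)*(-1/4368) = -3708461/219*(-1/4368) = 3708461/956592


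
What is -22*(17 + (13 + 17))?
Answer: -1034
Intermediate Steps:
-22*(17 + (13 + 17)) = -22*(17 + 30) = -22*47 = -1034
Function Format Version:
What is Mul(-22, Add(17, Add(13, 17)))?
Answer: -1034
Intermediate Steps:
Mul(-22, Add(17, Add(13, 17))) = Mul(-22, Add(17, 30)) = Mul(-22, 47) = -1034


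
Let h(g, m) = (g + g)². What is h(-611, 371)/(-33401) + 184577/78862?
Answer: -111598306431/2634069662 ≈ -42.367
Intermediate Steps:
h(g, m) = 4*g² (h(g, m) = (2*g)² = 4*g²)
h(-611, 371)/(-33401) + 184577/78862 = (4*(-611)²)/(-33401) + 184577/78862 = (4*373321)*(-1/33401) + 184577*(1/78862) = 1493284*(-1/33401) + 184577/78862 = -1493284/33401 + 184577/78862 = -111598306431/2634069662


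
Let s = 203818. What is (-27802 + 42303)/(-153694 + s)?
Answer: 14501/50124 ≈ 0.28930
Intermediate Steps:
(-27802 + 42303)/(-153694 + s) = (-27802 + 42303)/(-153694 + 203818) = 14501/50124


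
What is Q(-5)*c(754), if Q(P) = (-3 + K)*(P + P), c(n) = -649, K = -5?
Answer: -51920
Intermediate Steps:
Q(P) = -16*P (Q(P) = (-3 - 5)*(P + P) = -16*P)
Q(-5)*c(754) = -16*(-5)*(-649) = 80*(-649) = -51920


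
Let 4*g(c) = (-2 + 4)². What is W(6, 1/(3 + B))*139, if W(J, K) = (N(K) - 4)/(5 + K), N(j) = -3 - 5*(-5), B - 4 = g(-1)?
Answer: 20016/41 ≈ 488.20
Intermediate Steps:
g(c) = 1 (g(c) = (-2 + 4)²/4 = (¼)*2² = (¼)*4 = 1)
B = 5 (B = 4 + 1 = 5)
N(j) = 22 (N(j) = -3 + 25 = 22)
W(J, K) = 18/(5 + K) (W(J, K) = (22 - 4)/(5 + K) = 18/(5 + K))
W(6, 1/(3 + B))*139 = (18/(5 + 1/(3 + 5)))*139 = (18/(5 + 1/8))*139 = (18/(5 + ⅛))*139 = (18/(41/8))*139 = (18*(8/41))*139 = (144/41)*139 = 20016/41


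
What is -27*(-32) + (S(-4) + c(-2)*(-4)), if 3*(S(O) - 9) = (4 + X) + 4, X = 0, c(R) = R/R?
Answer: 2615/3 ≈ 871.67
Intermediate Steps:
c(R) = 1
S(O) = 35/3 (S(O) = 9 + ((4 + 0) + 4)/3 = 9 + (4 + 4)/3 = 9 + (⅓)*8 = 9 + 8/3 = 35/3)
-27*(-32) + (S(-4) + c(-2)*(-4)) = -27*(-32) + (35/3 + 1*(-4)) = 864 + (35/3 - 4) = 864 + 23/3 = 2615/3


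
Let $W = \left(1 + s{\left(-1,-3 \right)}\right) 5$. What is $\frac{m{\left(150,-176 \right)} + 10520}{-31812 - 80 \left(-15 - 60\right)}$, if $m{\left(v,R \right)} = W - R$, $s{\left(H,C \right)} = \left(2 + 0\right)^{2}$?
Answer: $- \frac{10721}{25812} \approx -0.41535$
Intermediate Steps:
$s{\left(H,C \right)} = 4$ ($s{\left(H,C \right)} = 2^{2} = 4$)
$W = 25$ ($W = \left(1 + 4\right) 5 = 5 \cdot 5 = 25$)
$m{\left(v,R \right)} = 25 - R$
$\frac{m{\left(150,-176 \right)} + 10520}{-31812 - 80 \left(-15 - 60\right)} = \frac{\left(25 - -176\right) + 10520}{-31812 - 80 \left(-15 - 60\right)} = \frac{\left(25 + 176\right) + 10520}{-31812 - -6000} = \frac{201 + 10520}{-31812 + 6000} = \frac{10721}{-25812} = 10721 \left(- \frac{1}{25812}\right) = - \frac{10721}{25812}$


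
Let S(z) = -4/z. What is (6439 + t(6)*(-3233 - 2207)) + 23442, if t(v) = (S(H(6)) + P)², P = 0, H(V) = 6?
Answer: 247169/9 ≈ 27463.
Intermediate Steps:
t(v) = 4/9 (t(v) = (-4/6 + 0)² = (-4*⅙ + 0)² = (-⅔ + 0)² = (-⅔)² = 4/9)
(6439 + t(6)*(-3233 - 2207)) + 23442 = (6439 + 4*(-3233 - 2207)/9) + 23442 = (6439 + (4/9)*(-5440)) + 23442 = (6439 - 21760/9) + 23442 = 36191/9 + 23442 = 247169/9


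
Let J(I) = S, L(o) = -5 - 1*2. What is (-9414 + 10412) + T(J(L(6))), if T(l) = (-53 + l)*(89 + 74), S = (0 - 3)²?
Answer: -6174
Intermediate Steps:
L(o) = -7 (L(o) = -5 - 2 = -7)
S = 9 (S = (-3)² = 9)
J(I) = 9
T(l) = -8639 + 163*l (T(l) = (-53 + l)*163 = -8639 + 163*l)
(-9414 + 10412) + T(J(L(6))) = (-9414 + 10412) + (-8639 + 163*9) = 998 + (-8639 + 1467) = 998 - 7172 = -6174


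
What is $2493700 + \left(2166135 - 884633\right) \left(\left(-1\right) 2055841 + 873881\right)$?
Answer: $-1514681610220$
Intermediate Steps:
$2493700 + \left(2166135 - 884633\right) \left(\left(-1\right) 2055841 + 873881\right) = 2493700 + 1281502 \left(-2055841 + 873881\right) = 2493700 + 1281502 \left(-1181960\right) = 2493700 - 1514684103920 = -1514681610220$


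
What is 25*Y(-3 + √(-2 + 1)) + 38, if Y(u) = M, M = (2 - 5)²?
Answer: 263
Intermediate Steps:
M = 9 (M = (-3)² = 9)
Y(u) = 9
25*Y(-3 + √(-2 + 1)) + 38 = 25*9 + 38 = 225 + 38 = 263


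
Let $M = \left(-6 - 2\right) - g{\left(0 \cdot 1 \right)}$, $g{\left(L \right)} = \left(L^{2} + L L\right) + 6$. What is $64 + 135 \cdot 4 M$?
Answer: $-7496$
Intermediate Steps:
$g{\left(L \right)} = 6 + 2 L^{2}$ ($g{\left(L \right)} = \left(L^{2} + L^{2}\right) + 6 = 2 L^{2} + 6 = 6 + 2 L^{2}$)
$M = -14$ ($M = \left(-6 - 2\right) - \left(6 + 2 \left(0 \cdot 1\right)^{2}\right) = -8 - \left(6 + 2 \cdot 0^{2}\right) = -8 - \left(6 + 2 \cdot 0\right) = -8 - \left(6 + 0\right) = -8 - 6 = -14$)
$64 + 135 \cdot 4 M = 64 + 135 \cdot 4 \left(-14\right) = 64 + 135 \left(-56\right) = 64 - 7560 = -7496$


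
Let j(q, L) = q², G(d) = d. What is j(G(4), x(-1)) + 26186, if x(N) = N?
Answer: 26202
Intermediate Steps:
j(G(4), x(-1)) + 26186 = 4² + 26186 = 16 + 26186 = 26202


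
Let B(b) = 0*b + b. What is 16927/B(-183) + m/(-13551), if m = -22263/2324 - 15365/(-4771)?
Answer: -847760976757943/9165300752244 ≈ -92.497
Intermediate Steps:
m = -70508513/11087804 (m = -22263*1/2324 - 15365*(-1/4771) = -22263/2324 + 15365/4771 = -70508513/11087804 ≈ -6.3591)
B(b) = b (B(b) = 0 + b = b)
16927/B(-183) + m/(-13551) = 16927/(-183) - 70508513/11087804/(-13551) = 16927*(-1/183) - 70508513/11087804*(-1/13551) = -16927/183 + 70508513/150250832004 = -847760976757943/9165300752244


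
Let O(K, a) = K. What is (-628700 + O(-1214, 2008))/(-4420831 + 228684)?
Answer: 629914/4192147 ≈ 0.15026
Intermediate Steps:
(-628700 + O(-1214, 2008))/(-4420831 + 228684) = (-628700 - 1214)/(-4420831 + 228684) = -629914/(-4192147) = -629914*(-1/4192147) = 629914/4192147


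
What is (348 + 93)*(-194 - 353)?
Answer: -241227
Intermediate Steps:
(348 + 93)*(-194 - 353) = 441*(-547) = -241227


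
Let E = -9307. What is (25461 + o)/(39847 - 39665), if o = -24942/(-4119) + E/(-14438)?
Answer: 504855741457/3607854068 ≈ 139.93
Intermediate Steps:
o = 132816043/19823374 (o = -24942/(-4119) - 9307/(-14438) = -24942*(-1/4119) - 9307*(-1/14438) = 8314/1373 + 9307/14438 = 132816043/19823374 ≈ 6.7000)
(25461 + o)/(39847 - 39665) = (25461 + 132816043/19823374)/(39847 - 39665) = (504855741457/19823374)/182 = (504855741457/19823374)*(1/182) = 504855741457/3607854068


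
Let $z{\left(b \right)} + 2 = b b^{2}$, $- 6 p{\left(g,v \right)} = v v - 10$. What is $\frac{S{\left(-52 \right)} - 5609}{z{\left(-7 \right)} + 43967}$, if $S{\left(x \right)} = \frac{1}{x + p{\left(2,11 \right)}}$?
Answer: $- \frac{790871}{6150702} \approx -0.12858$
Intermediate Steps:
$p{\left(g,v \right)} = \frac{5}{3} - \frac{v^{2}}{6}$ ($p{\left(g,v \right)} = - \frac{v v - 10}{6} = - \frac{v^{2} - 10}{6} = - \frac{-10 + v^{2}}{6} = \frac{5}{3} - \frac{v^{2}}{6}$)
$z{\left(b \right)} = -2 + b^{3}$ ($z{\left(b \right)} = -2 + b b^{2} = -2 + b^{3}$)
$S{\left(x \right)} = \frac{1}{- \frac{37}{2} + x}$ ($S{\left(x \right)} = \frac{1}{x + \left(\frac{5}{3} - \frac{11^{2}}{6}\right)} = \frac{1}{x + \left(\frac{5}{3} - \frac{121}{6}\right)} = \frac{1}{x - \frac{37}{2}} = \frac{1}{- \frac{37}{2} + x}$)
$\frac{S{\left(-52 \right)} - 5609}{z{\left(-7 \right)} + 43967} = \frac{\frac{2}{-37 + 2 \left(-52\right)} - 5609}{\left(-2 + \left(-7\right)^{3}\right) + 43967} = \frac{\frac{2}{-37 - 104} - 5609}{\left(-2 - 343\right) + 43967} = \frac{\frac{2}{-141} - 5609}{-345 + 43967} = \frac{2 \left(- \frac{1}{141}\right) - 5609}{43622} = \left(- \frac{2}{141} - 5609\right) \frac{1}{43622} = \left(- \frac{790871}{141}\right) \frac{1}{43622} = - \frac{790871}{6150702}$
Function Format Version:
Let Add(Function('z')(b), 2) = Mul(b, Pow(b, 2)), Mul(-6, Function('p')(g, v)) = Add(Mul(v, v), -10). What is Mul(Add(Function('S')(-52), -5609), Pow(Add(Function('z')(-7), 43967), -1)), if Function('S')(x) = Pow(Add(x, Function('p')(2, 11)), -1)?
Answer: Rational(-790871, 6150702) ≈ -0.12858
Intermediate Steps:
Function('p')(g, v) = Add(Rational(5, 3), Mul(Rational(-1, 6), Pow(v, 2))) (Function('p')(g, v) = Mul(Rational(-1, 6), Add(Mul(v, v), -10)) = Mul(Rational(-1, 6), Add(Pow(v, 2), -10)) = Mul(Rational(-1, 6), Add(-10, Pow(v, 2))) = Add(Rational(5, 3), Mul(Rational(-1, 6), Pow(v, 2))))
Function('z')(b) = Add(-2, Pow(b, 3)) (Function('z')(b) = Add(-2, Mul(b, Pow(b, 2))) = Add(-2, Pow(b, 3)))
Function('S')(x) = Pow(Add(Rational(-37, 2), x), -1) (Function('S')(x) = Pow(Add(x, Add(Rational(5, 3), Mul(Rational(-1, 6), Pow(11, 2)))), -1) = Pow(Add(x, Add(Rational(5, 3), Mul(Rational(-1, 6), 121))), -1) = Pow(Add(x, Add(Rational(5, 3), Rational(-121, 6))), -1) = Pow(Add(x, Rational(-37, 2)), -1) = Pow(Add(Rational(-37, 2), x), -1))
Mul(Add(Function('S')(-52), -5609), Pow(Add(Function('z')(-7), 43967), -1)) = Mul(Add(Mul(2, Pow(Add(-37, Mul(2, -52)), -1)), -5609), Pow(Add(Add(-2, Pow(-7, 3)), 43967), -1)) = Mul(Add(Mul(2, Pow(Add(-37, -104), -1)), -5609), Pow(Add(Add(-2, -343), 43967), -1)) = Mul(Add(Mul(2, Pow(-141, -1)), -5609), Pow(Add(-345, 43967), -1)) = Mul(Add(Mul(2, Rational(-1, 141)), -5609), Pow(43622, -1)) = Mul(Add(Rational(-2, 141), -5609), Rational(1, 43622)) = Mul(Rational(-790871, 141), Rational(1, 43622)) = Rational(-790871, 6150702)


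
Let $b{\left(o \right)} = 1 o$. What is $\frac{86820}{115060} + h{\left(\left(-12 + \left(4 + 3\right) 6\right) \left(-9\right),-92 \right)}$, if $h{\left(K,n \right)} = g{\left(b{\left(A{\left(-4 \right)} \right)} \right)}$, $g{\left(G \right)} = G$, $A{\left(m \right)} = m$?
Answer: $- \frac{18671}{5753} \approx -3.2454$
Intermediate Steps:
$b{\left(o \right)} = o$
$h{\left(K,n \right)} = -4$
$\frac{86820}{115060} + h{\left(\left(-12 + \left(4 + 3\right) 6\right) \left(-9\right),-92 \right)} = \frac{86820}{115060} - 4 = 86820 \cdot \frac{1}{115060} - 4 = \frac{4341}{5753} - 4 = - \frac{18671}{5753}$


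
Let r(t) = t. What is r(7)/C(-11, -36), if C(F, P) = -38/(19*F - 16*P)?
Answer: -2569/38 ≈ -67.605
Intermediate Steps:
C(F, P) = -38/(-16*P + 19*F)
r(7)/C(-11, -36) = 7/((-38/(-16*(-36) + 19*(-11)))) = 7/((-38/(576 - 209))) = 7/((-38/367)) = 7/((-38*1/367)) = 7/(-38/367) = 7*(-367/38) = -2569/38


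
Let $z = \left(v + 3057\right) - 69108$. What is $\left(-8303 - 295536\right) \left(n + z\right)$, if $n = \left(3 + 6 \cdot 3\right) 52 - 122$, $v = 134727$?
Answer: $-21161170994$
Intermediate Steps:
$z = 68676$ ($z = \left(134727 + 3057\right) - 69108 = 137784 - 69108 = 68676$)
$n = 970$ ($n = \left(3 + 18\right) 52 - 122 = 21 \cdot 52 - 122 = 1092 - 122 = 970$)
$\left(-8303 - 295536\right) \left(n + z\right) = \left(-8303 - 295536\right) \left(970 + 68676\right) = \left(-303839\right) 69646 = -21161170994$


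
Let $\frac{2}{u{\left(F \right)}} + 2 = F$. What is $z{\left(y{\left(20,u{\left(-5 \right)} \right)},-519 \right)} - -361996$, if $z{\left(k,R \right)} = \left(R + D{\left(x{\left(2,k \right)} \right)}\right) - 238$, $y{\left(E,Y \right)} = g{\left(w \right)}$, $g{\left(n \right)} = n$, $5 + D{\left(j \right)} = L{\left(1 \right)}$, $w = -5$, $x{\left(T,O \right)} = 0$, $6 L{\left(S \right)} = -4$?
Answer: $\frac{1083700}{3} \approx 3.6123 \cdot 10^{5}$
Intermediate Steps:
$L{\left(S \right)} = - \frac{2}{3}$ ($L{\left(S \right)} = \frac{1}{6} \left(-4\right) = - \frac{2}{3}$)
$D{\left(j \right)} = - \frac{17}{3}$ ($D{\left(j \right)} = -5 - \frac{2}{3} = - \frac{17}{3}$)
$u{\left(F \right)} = \frac{2}{-2 + F}$
$y{\left(E,Y \right)} = -5$
$z{\left(k,R \right)} = - \frac{731}{3} + R$ ($z{\left(k,R \right)} = \left(R - \frac{17}{3}\right) - 238 = \left(- \frac{17}{3} + R\right) - 238 = - \frac{731}{3} + R$)
$z{\left(y{\left(20,u{\left(-5 \right)} \right)},-519 \right)} - -361996 = \left(- \frac{731}{3} - 519\right) - -361996 = - \frac{2288}{3} + 361996 = \frac{1083700}{3}$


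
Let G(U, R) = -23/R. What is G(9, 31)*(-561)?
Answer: 12903/31 ≈ 416.23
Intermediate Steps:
G(9, 31)*(-561) = -23/31*(-561) = 12903/31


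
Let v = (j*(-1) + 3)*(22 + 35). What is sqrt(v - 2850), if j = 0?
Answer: I*sqrt(2679) ≈ 51.759*I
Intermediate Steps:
v = 171 (v = (0*(-1) + 3)*(22 + 35) = (0 + 3)*57 = 3*57 = 171)
sqrt(v - 2850) = sqrt(171 - 2850) = sqrt(-2679) = I*sqrt(2679)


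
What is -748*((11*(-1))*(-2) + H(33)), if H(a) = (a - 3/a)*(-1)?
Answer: 8160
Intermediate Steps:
H(a) = -a + 3/a
-748*((11*(-1))*(-2) + H(33)) = -748*((11*(-1))*(-2) + (-1*33 + 3/33)) = -748*(-11*(-2) + (-33 + 3*(1/33))) = -748*(22 + (-33 + 1/11)) = -748*(22 - 362/11) = -748*(-120/11) = 8160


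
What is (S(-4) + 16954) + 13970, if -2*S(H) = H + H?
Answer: 30928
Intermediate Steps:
S(H) = -H (S(H) = -(H + H)/2 = -H)
(S(-4) + 16954) + 13970 = (-1*(-4) + 16954) + 13970 = (4 + 16954) + 13970 = 16958 + 13970 = 30928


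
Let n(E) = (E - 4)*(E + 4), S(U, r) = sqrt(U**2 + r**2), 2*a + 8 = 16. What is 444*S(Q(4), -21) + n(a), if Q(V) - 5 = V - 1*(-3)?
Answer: 1332*sqrt(65) ≈ 10739.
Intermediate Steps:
a = 4 (a = -4 + (1/2)*16 = -4 + 8 = 4)
Q(V) = 8 + V (Q(V) = 5 + (V - 1*(-3)) = 5 + (V + 3) = 5 + (3 + V) = 8 + V)
n(E) = (-4 + E)*(4 + E)
444*S(Q(4), -21) + n(a) = 444*sqrt((8 + 4)**2 + (-21)**2) + (-16 + 4**2) = 444*sqrt(12**2 + 441) + (-16 + 16) = 444*sqrt(144 + 441) + 0 = 444*sqrt(585) + 0 = 444*(3*sqrt(65)) + 0 = 1332*sqrt(65) + 0 = 1332*sqrt(65)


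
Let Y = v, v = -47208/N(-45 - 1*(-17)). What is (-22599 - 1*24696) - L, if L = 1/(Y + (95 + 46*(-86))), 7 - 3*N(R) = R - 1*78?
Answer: -27332584402/577917 ≈ -47295.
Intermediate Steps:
N(R) = 85/3 - R/3 (N(R) = 7/3 - (R - 1*78)/3 = 7/3 - (R - 78)/3 = 7/3 - (-78 + R)/3 = 7/3 + (26 - R/3) = 85/3 - R/3)
v = -141624/113 (v = -47208/(85/3 - (-45 - 1*(-17))/3) = -47208/(85/3 - (-45 + 17)/3) = -47208/(85/3 - 1/3*(-28)) = -47208/(85/3 + 28/3) = -47208/113/3 = -47208*3/113 = -141624/113 ≈ -1253.3)
Y = -141624/113 ≈ -1253.3
L = -113/577917 (L = 1/(-141624/113 + (95 + 46*(-86))) = 1/(-141624/113 + (95 - 3956)) = 1/(-141624/113 - 3861) = 1/(-577917/113) = -113/577917 ≈ -0.00019553)
(-22599 - 1*24696) - L = (-22599 - 1*24696) - 1*(-113/577917) = (-22599 - 24696) + 113/577917 = -47295 + 113/577917 = -27332584402/577917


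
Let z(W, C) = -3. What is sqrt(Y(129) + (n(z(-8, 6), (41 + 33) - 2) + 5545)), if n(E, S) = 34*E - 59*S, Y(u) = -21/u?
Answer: sqrt(2209254)/43 ≈ 34.566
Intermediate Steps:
n(E, S) = -59*S + 34*E
sqrt(Y(129) + (n(z(-8, 6), (41 + 33) - 2) + 5545)) = sqrt(-21/129 + ((-59*((41 + 33) - 2) + 34*(-3)) + 5545)) = sqrt(-21*1/129 + ((-59*(74 - 2) - 102) + 5545)) = sqrt(-7/43 + ((-59*72 - 102) + 5545)) = sqrt(-7/43 + ((-4248 - 102) + 5545)) = sqrt(-7/43 + (-4350 + 5545)) = sqrt(-7/43 + 1195) = sqrt(51378/43) = sqrt(2209254)/43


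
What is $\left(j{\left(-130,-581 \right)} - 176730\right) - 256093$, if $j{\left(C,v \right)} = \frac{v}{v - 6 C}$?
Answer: $- \frac{86132358}{199} \approx -4.3283 \cdot 10^{5}$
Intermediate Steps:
$j{\left(C,v \right)} = \frac{v}{v - 6 C}$
$\left(j{\left(-130,-581 \right)} - 176730\right) - 256093 = \left(- \frac{581}{-581 - -780} - 176730\right) - 256093 = \left(- \frac{581}{-581 + 780} - 176730\right) - 256093 = \left(- \frac{581}{199} - 176730\right) - 256093 = - \frac{35169851}{199} - 256093 = - \frac{86132358}{199}$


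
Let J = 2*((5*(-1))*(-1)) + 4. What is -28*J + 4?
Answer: -388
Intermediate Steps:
J = 14 (J = 2*(-5*(-1)) + 4 = 2*5 + 4 = 10 + 4 = 14)
-28*J + 4 = -28*14 + 4 = -392 + 4 = -388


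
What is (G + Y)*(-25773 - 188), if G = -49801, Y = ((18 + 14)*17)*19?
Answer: 1024550865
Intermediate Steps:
Y = 10336 (Y = (32*17)*19 = 544*19 = 10336)
(G + Y)*(-25773 - 188) = (-49801 + 10336)*(-25773 - 188) = -39465*(-25961) = 1024550865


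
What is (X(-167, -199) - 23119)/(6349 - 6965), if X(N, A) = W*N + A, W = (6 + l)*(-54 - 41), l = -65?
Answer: 959353/616 ≈ 1557.4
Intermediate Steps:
W = 5605 (W = (6 - 65)*(-54 - 41) = -59*(-95) = 5605)
X(N, A) = A + 5605*N (X(N, A) = 5605*N + A = A + 5605*N)
(X(-167, -199) - 23119)/(6349 - 6965) = ((-199 + 5605*(-167)) - 23119)/(6349 - 6965) = ((-199 - 936035) - 23119)/(-616) = (-936234 - 23119)*(-1/616) = -959353*(-1/616) = 959353/616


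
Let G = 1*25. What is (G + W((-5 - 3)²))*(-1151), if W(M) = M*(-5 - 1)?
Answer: 413209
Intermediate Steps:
W(M) = -6*M (W(M) = M*(-6) = -6*M)
G = 25
(G + W((-5 - 3)²))*(-1151) = (25 - 6*(-5 - 3)²)*(-1151) = (25 - 6*(-8)²)*(-1151) = (25 - 6*64)*(-1151) = (25 - 384)*(-1151) = -359*(-1151) = 413209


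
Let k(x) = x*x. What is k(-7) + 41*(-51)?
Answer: -2042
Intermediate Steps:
k(x) = x**2
k(-7) + 41*(-51) = (-7)**2 + 41*(-51) = 49 - 2091 = -2042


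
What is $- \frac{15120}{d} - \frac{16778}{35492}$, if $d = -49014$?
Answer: $- \frac{1133801}{6903194} \approx -0.16424$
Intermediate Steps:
$- \frac{15120}{d} - \frac{16778}{35492} = - \frac{15120}{-49014} - \frac{16778}{35492} = \left(-15120\right) \left(- \frac{1}{49014}\right) - \frac{8389}{17746} = \frac{120}{389} - \frac{8389}{17746} = - \frac{1133801}{6903194}$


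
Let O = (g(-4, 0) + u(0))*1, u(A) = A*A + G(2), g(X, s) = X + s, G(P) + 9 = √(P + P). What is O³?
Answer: -1331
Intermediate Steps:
G(P) = -9 + √2*√P (G(P) = -9 + √(P + P) = -9 + √(2*P) = -9 + √2*√P)
u(A) = -7 + A² (u(A) = A*A + (-9 + √2*√2) = A² + (-9 + 2) = A² - 7 = -7 + A²)
O = -11 (O = ((-4 + 0) + (-7 + 0²))*1 = (-4 + (-7 + 0))*1 = (-4 - 7)*1 = -11*1 = -11)
O³ = (-11)³ = -1331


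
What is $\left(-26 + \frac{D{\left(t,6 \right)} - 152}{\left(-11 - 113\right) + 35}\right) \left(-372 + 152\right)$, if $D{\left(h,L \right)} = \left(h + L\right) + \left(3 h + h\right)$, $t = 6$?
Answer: $\frac{483560}{89} \approx 5433.3$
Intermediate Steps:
$D{\left(h,L \right)} = L + 5 h$ ($D{\left(h,L \right)} = \left(L + h\right) + 4 h = L + 5 h$)
$\left(-26 + \frac{D{\left(t,6 \right)} - 152}{\left(-11 - 113\right) + 35}\right) \left(-372 + 152\right) = \left(-26 + \frac{\left(6 + 5 \cdot 6\right) - 152}{\left(-11 - 113\right) + 35}\right) \left(-372 + 152\right) = \left(-26 + \frac{\left(6 + 30\right) - 152}{-124 + 35}\right) \left(-220\right) = \left(-26 + \frac{36 - 152}{-89}\right) \left(-220\right) = \left(-26 - - \frac{116}{89}\right) \left(-220\right) = \left(-26 + \frac{116}{89}\right) \left(-220\right) = \left(- \frac{2198}{89}\right) \left(-220\right) = \frac{483560}{89}$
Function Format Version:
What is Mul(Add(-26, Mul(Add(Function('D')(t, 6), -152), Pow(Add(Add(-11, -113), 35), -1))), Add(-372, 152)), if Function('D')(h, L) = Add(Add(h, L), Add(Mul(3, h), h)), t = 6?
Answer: Rational(483560, 89) ≈ 5433.3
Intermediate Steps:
Function('D')(h, L) = Add(L, Mul(5, h)) (Function('D')(h, L) = Add(Add(L, h), Mul(4, h)) = Add(L, Mul(5, h)))
Mul(Add(-26, Mul(Add(Function('D')(t, 6), -152), Pow(Add(Add(-11, -113), 35), -1))), Add(-372, 152)) = Mul(Add(-26, Mul(Add(Add(6, Mul(5, 6)), -152), Pow(Add(Add(-11, -113), 35), -1))), Add(-372, 152)) = Mul(Add(-26, Mul(Add(Add(6, 30), -152), Pow(Add(-124, 35), -1))), -220) = Mul(Add(-26, Mul(Add(36, -152), Pow(-89, -1))), -220) = Mul(Add(-26, Mul(-116, Rational(-1, 89))), -220) = Mul(Add(-26, Rational(116, 89)), -220) = Mul(Rational(-2198, 89), -220) = Rational(483560, 89)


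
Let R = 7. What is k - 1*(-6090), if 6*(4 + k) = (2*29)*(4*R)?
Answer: 19070/3 ≈ 6356.7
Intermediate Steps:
k = 800/3 (k = -4 + ((2*29)*(4*7))/6 = -4 + (58*28)/6 = -4 + (1/6)*1624 = -4 + 812/3 = 800/3 ≈ 266.67)
k - 1*(-6090) = 800/3 - 1*(-6090) = 800/3 + 6090 = 19070/3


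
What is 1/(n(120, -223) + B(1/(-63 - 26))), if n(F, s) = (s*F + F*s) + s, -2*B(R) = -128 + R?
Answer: -178/9554861 ≈ -1.8629e-5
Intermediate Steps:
B(R) = 64 - R/2 (B(R) = -(-128 + R)/2 = 64 - R/2)
n(F, s) = s + 2*F*s (n(F, s) = (F*s + F*s) + s = 2*F*s + s = s + 2*F*s)
1/(n(120, -223) + B(1/(-63 - 26))) = 1/(-223*(1 + 2*120) + (64 - 1/(2*(-63 - 26)))) = 1/(-223*(1 + 240) + (64 - ½/(-89))) = 1/(-223*241 + (64 - ½*(-1/89))) = 1/(-53743 + (64 + 1/178)) = 1/(-53743 + 11393/178) = 1/(-9554861/178) = -178/9554861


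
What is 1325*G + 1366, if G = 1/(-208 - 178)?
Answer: 525951/386 ≈ 1362.6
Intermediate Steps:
G = -1/386 (G = 1/(-386) = -1/386 ≈ -0.0025907)
1325*G + 1366 = 1325*(-1/386) + 1366 = -1325/386 + 1366 = 525951/386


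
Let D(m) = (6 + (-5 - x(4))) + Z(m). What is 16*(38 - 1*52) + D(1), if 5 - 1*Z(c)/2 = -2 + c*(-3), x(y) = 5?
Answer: -208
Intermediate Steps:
Z(c) = 14 + 6*c (Z(c) = 10 - 2*(-2 + c*(-3)) = 10 - 2*(-2 - 3*c) = 10 + (4 + 6*c) = 14 + 6*c)
D(m) = 10 + 6*m (D(m) = (6 + (-5 - 1*5)) + (14 + 6*m) = (6 + (-5 - 5)) + (14 + 6*m) = (6 - 10) + (14 + 6*m) = -4 + (14 + 6*m) = 10 + 6*m)
16*(38 - 1*52) + D(1) = 16*(38 - 1*52) + (10 + 6*1) = 16*(38 - 52) + (10 + 6) = 16*(-14) + 16 = -224 + 16 = -208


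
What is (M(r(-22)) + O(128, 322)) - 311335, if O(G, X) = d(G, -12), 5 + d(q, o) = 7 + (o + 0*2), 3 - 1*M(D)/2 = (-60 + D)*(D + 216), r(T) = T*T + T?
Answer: -856451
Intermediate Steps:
r(T) = T + T**2 (r(T) = T**2 + T = T + T**2)
M(D) = 6 - 2*(-60 + D)*(216 + D) (M(D) = 6 - 2*(-60 + D)*(D + 216) = 6 - 2*(-60 + D)*(216 + D))
d(q, o) = 2 + o (d(q, o) = -5 + (7 + (o + 0*2)) = -5 + (7 + (o + 0)) = -5 + (7 + o) = 2 + o)
O(G, X) = -10 (O(G, X) = 2 - 12 = -10)
(M(r(-22)) + O(128, 322)) - 311335 = ((25926 - (-6864)*(1 - 22) - 2*484*(1 - 22)**2) - 10) - 311335 = ((25926 - (-6864)*(-21) - 2*(-22*(-21))**2) - 10) - 311335 = ((25926 - 312*462 - 2*462**2) - 10) - 311335 = ((25926 - 144144 - 2*213444) - 10) - 311335 = ((25926 - 144144 - 426888) - 10) - 311335 = (-545106 - 10) - 311335 = -545116 - 311335 = -856451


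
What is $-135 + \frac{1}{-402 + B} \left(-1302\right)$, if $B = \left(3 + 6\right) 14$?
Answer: $- \frac{5993}{46} \approx -130.28$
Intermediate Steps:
$B = 126$ ($B = 9 \cdot 14 = 126$)
$-135 + \frac{1}{-402 + B} \left(-1302\right) = -135 + \frac{1}{-402 + 126} \left(-1302\right) = -135 + \frac{1}{-276} \left(-1302\right) = -135 - - \frac{217}{46} = -135 + \frac{217}{46} = - \frac{5993}{46}$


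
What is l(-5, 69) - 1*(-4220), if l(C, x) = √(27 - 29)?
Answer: 4220 + I*√2 ≈ 4220.0 + 1.4142*I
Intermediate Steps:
l(C, x) = I*√2 (l(C, x) = √(-2) = I*√2)
l(-5, 69) - 1*(-4220) = I*√2 - 1*(-4220) = I*√2 + 4220 = 4220 + I*√2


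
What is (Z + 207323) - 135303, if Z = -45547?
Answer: 26473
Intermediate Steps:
(Z + 207323) - 135303 = (-45547 + 207323) - 135303 = 161776 - 135303 = 26473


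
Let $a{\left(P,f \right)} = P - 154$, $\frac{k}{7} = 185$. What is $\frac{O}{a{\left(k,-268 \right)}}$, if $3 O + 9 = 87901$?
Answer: $\frac{12556}{489} \approx 25.677$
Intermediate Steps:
$O = \frac{87892}{3}$ ($O = -3 + \frac{1}{3} \cdot 87901 = -3 + \frac{87901}{3} = \frac{87892}{3} \approx 29297.0$)
$k = 1295$ ($k = 7 \cdot 185 = 1295$)
$a{\left(P,f \right)} = -154 + P$ ($a{\left(P,f \right)} = P - 154 = -154 + P$)
$\frac{O}{a{\left(k,-268 \right)}} = \frac{87892}{3 \left(-154 + 1295\right)} = \frac{87892}{3 \cdot 1141} = \frac{87892}{3} \cdot \frac{1}{1141} = \frac{12556}{489}$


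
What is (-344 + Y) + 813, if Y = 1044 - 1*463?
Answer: 1050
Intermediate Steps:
Y = 581 (Y = 1044 - 463 = 581)
(-344 + Y) + 813 = (-344 + 581) + 813 = 237 + 813 = 1050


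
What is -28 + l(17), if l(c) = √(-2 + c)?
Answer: -28 + √15 ≈ -24.127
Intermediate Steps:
-28 + l(17) = -28 + √(-2 + 17) = -28 + √15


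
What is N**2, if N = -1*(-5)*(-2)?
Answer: 100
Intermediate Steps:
N = -10 (N = 5*(-2) = -10)
N**2 = (-10)**2 = 100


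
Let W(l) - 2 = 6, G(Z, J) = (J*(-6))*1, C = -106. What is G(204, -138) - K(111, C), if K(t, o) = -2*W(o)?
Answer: 844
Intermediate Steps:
G(Z, J) = -6*J (G(Z, J) = -6*J*1 = -6*J)
W(l) = 8 (W(l) = 2 + 6 = 8)
K(t, o) = -16 (K(t, o) = -2*8 = -16)
G(204, -138) - K(111, C) = -6*(-138) - 1*(-16) = 828 + 16 = 844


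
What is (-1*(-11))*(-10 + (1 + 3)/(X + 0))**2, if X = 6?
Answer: 8624/9 ≈ 958.22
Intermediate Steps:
(-1*(-11))*(-10 + (1 + 3)/(X + 0))**2 = (-1*(-11))*(-10 + (1 + 3)/(6 + 0))**2 = 11*(-10 + 4/6)**2 = 11*(-10 + 4*(1/6))**2 = 11*(-10 + 2/3)**2 = 11*(-28/3)**2 = 11*(784/9) = 8624/9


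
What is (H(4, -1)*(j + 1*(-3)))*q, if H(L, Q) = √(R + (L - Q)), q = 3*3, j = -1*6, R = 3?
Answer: -162*√2 ≈ -229.10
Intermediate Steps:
j = -6
q = 9
H(L, Q) = √(3 + L - Q) (H(L, Q) = √(3 + (L - Q)) = √(3 + L - Q))
(H(4, -1)*(j + 1*(-3)))*q = (√(3 + 4 - 1*(-1))*(-6 + 1*(-3)))*9 = (√(3 + 4 + 1)*(-6 - 3))*9 = (√8*(-9))*9 = ((2*√2)*(-9))*9 = -18*√2*9 = -162*√2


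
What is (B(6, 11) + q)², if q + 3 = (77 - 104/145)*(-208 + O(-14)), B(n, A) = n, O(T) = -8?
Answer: 5706083565081/21025 ≈ 2.7140e+8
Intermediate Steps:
q = -2389611/145 (q = -3 + (77 - 104/145)*(-208 - 8) = -3 + (77 - 104*1/145)*(-216) = -3 + (77 - 104/145)*(-216) = -3 + (11061/145)*(-216) = -3 - 2389176/145 = -2389611/145 ≈ -16480.)
(B(6, 11) + q)² = (6 - 2389611/145)² = (-2388741/145)² = 5706083565081/21025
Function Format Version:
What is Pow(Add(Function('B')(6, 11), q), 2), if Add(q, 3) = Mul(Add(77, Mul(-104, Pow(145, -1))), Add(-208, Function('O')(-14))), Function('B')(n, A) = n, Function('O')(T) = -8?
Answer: Rational(5706083565081, 21025) ≈ 2.7140e+8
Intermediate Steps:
q = Rational(-2389611, 145) (q = Add(-3, Mul(Add(77, Mul(-104, Pow(145, -1))), Add(-208, -8))) = Add(-3, Mul(Add(77, Mul(-104, Rational(1, 145))), -216)) = Add(-3, Mul(Add(77, Rational(-104, 145)), -216)) = Add(-3, Mul(Rational(11061, 145), -216)) = Add(-3, Rational(-2389176, 145)) = Rational(-2389611, 145) ≈ -16480.)
Pow(Add(Function('B')(6, 11), q), 2) = Pow(Add(6, Rational(-2389611, 145)), 2) = Pow(Rational(-2388741, 145), 2) = Rational(5706083565081, 21025)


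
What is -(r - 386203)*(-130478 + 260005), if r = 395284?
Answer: -1176234687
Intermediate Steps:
-(r - 386203)*(-130478 + 260005) = -(395284 - 386203)*(-130478 + 260005) = -9081*129527 = -1*1176234687 = -1176234687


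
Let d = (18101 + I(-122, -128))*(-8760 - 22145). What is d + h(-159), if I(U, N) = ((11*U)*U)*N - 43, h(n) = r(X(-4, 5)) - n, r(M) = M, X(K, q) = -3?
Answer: 647107865826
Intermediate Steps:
h(n) = -3 - n
I(U, N) = -43 + 11*N*U² (I(U, N) = (11*U²)*N - 43 = 11*N*U² - 43 = -43 + 11*N*U²)
d = 647107865670 (d = (18101 + (-43 + 11*(-128)*(-122)²))*(-8760 - 22145) = (18101 + (-43 + 11*(-128)*14884))*(-30905) = (18101 + (-43 - 20956672))*(-30905) = (18101 - 20956715)*(-30905) = -20938614*(-30905) = 647107865670)
d + h(-159) = 647107865670 + (-3 - 1*(-159)) = 647107865670 + (-3 + 159) = 647107865670 + 156 = 647107865826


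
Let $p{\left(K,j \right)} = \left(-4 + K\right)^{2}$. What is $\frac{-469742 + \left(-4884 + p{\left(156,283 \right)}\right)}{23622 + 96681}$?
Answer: $- \frac{451522}{120303} \approx -3.7532$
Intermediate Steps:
$\frac{-469742 + \left(-4884 + p{\left(156,283 \right)}\right)}{23622 + 96681} = \frac{-469742 - \left(4884 - \left(-4 + 156\right)^{2}\right)}{23622 + 96681} = \frac{-469742 - \left(4884 - 152^{2}\right)}{120303} = \left(-469742 + \left(-4884 + 23104\right)\right) \frac{1}{120303} = \left(-469742 + 18220\right) \frac{1}{120303} = \left(-451522\right) \frac{1}{120303} = - \frac{451522}{120303}$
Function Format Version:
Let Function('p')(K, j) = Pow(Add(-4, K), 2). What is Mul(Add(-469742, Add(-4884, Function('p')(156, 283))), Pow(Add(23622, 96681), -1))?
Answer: Rational(-451522, 120303) ≈ -3.7532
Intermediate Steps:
Mul(Add(-469742, Add(-4884, Function('p')(156, 283))), Pow(Add(23622, 96681), -1)) = Mul(Add(-469742, Add(-4884, Pow(Add(-4, 156), 2))), Pow(Add(23622, 96681), -1)) = Mul(Add(-469742, Add(-4884, Pow(152, 2))), Pow(120303, -1)) = Mul(Add(-469742, Add(-4884, 23104)), Rational(1, 120303)) = Mul(Add(-469742, 18220), Rational(1, 120303)) = Mul(-451522, Rational(1, 120303)) = Rational(-451522, 120303)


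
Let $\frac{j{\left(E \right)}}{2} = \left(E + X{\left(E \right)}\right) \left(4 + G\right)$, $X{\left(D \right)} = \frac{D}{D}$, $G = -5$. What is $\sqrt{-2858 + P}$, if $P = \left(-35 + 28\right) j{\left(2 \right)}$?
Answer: $16 i \sqrt{11} \approx 53.066 i$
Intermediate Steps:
$X{\left(D \right)} = 1$
$j{\left(E \right)} = -2 - 2 E$ ($j{\left(E \right)} = 2 \left(E + 1\right) \left(4 - 5\right) = 2 \left(1 + E\right) \left(-1\right) = 2 \left(-1 - E\right) = -2 - 2 E$)
$P = 42$ ($P = \left(-35 + 28\right) \left(-2 - 4\right) = - 7 \left(-2 - 4\right) = \left(-7\right) \left(-6\right) = 42$)
$\sqrt{-2858 + P} = \sqrt{-2858 + 42} = \sqrt{-2816} = 16 i \sqrt{11}$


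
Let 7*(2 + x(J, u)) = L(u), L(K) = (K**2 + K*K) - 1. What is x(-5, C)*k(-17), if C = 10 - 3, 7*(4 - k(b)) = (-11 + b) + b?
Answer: 6059/49 ≈ 123.65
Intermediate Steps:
k(b) = 39/7 - 2*b/7 (k(b) = 4 - ((-11 + b) + b)/7 = 4 - (-11 + 2*b)/7 = 4 + (11/7 - 2*b/7) = 39/7 - 2*b/7)
L(K) = -1 + 2*K**2 (L(K) = (K**2 + K**2) - 1 = 2*K**2 - 1 = -1 + 2*K**2)
C = 7
x(J, u) = -15/7 + 2*u**2/7 (x(J, u) = -2 + (-1 + 2*u**2)/7 = -2 + (-1/7 + 2*u**2/7) = -15/7 + 2*u**2/7)
x(-5, C)*k(-17) = (-15/7 + (2/7)*7**2)*(39/7 - 2/7*(-17)) = (-15/7 + (2/7)*49)*(39/7 + 34/7) = (-15/7 + 14)*(73/7) = (83/7)*(73/7) = 6059/49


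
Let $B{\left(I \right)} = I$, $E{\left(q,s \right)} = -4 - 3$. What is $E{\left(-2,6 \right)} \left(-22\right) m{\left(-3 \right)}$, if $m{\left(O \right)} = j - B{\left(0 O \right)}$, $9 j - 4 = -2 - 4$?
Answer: $- \frac{308}{9} \approx -34.222$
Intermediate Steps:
$E{\left(q,s \right)} = -7$
$j = - \frac{2}{9}$ ($j = \frac{4}{9} + \frac{-2 - 4}{9} = \frac{4}{9} + \frac{1}{9} \left(-6\right) = \frac{4}{9} - \frac{2}{3} = - \frac{2}{9} \approx -0.22222$)
$m{\left(O \right)} = - \frac{2}{9}$ ($m{\left(O \right)} = - \frac{2}{9} - 0 O = - \frac{2}{9} - 0 = - \frac{2}{9} + 0 = - \frac{2}{9}$)
$E{\left(-2,6 \right)} \left(-22\right) m{\left(-3 \right)} = \left(-7\right) \left(-22\right) \left(- \frac{2}{9}\right) = 154 \left(- \frac{2}{9}\right) = - \frac{308}{9}$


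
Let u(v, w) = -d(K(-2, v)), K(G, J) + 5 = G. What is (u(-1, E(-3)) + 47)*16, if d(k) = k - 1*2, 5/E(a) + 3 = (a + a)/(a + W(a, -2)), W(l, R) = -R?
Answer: 896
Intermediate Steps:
K(G, J) = -5 + G
E(a) = 5/(-3 + 2*a/(2 + a)) (E(a) = 5/(-3 + (a + a)/(a - 1*(-2))) = 5/(-3 + (2*a)/(a + 2)) = 5/(-3 + (2*a)/(2 + a)) = 5/(-3 + 2*a/(2 + a)))
d(k) = -2 + k (d(k) = k - 2 = -2 + k)
u(v, w) = 9 (u(v, w) = -(-2 + (-5 - 2)) = -(-2 - 7) = -1*(-9) = 9)
(u(-1, E(-3)) + 47)*16 = (9 + 47)*16 = 56*16 = 896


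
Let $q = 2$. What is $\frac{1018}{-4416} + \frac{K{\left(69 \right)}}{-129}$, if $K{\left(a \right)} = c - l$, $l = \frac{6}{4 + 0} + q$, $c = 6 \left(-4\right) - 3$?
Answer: $\frac{187}{31648} \approx 0.0059087$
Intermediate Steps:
$c = -27$ ($c = -24 - 3 = -27$)
$l = \frac{7}{2}$ ($l = \frac{6}{4 + 0} + 2 = \frac{6}{4} + 2 = 6 \cdot \frac{1}{4} + 2 = \frac{3}{2} + 2 = \frac{7}{2} \approx 3.5$)
$K{\left(a \right)} = - \frac{61}{2}$ ($K{\left(a \right)} = -27 - \frac{7}{2} = - \frac{61}{2}$)
$\frac{1018}{-4416} + \frac{K{\left(69 \right)}}{-129} = \frac{1018}{-4416} - \frac{61}{2 \left(-129\right)} = 1018 \left(- \frac{1}{4416}\right) - - \frac{61}{258} = - \frac{509}{2208} + \frac{61}{258} = \frac{187}{31648}$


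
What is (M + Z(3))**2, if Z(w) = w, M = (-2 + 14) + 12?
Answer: 729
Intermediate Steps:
M = 24 (M = 12 + 12 = 24)
(M + Z(3))**2 = (24 + 3)**2 = 27**2 = 729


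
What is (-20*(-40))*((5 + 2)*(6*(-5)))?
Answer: -168000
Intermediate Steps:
(-20*(-40))*((5 + 2)*(6*(-5))) = 800*(7*(-30)) = 800*(-210) = -168000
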